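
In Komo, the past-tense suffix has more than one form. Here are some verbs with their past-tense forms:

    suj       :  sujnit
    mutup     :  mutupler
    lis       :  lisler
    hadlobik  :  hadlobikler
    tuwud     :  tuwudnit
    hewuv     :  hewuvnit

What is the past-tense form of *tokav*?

tokavnit

The alternation tracks the final consonant of the stem — -ler when the stem ends in a voiceless consonant (*mutup*, *lis*, *hadlobik*); -nit when the stem ends in a voiced consonant (*suj*, *tuwud*, *hewuv*).
Since the final consonant of *tokav* is /v/ (voiced), it takes -nit, giving *tokavnit*.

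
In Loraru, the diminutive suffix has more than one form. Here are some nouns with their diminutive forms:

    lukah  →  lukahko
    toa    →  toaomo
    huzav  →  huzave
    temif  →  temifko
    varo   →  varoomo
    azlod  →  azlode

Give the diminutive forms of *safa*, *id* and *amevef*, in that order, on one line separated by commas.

safaomo, ide, amevefko

The alternation tracks the final sound of the stem — -ko when the stem ends in a voiceless consonant (*lukah*, *temif*); -e when the stem ends in a voiced consonant (*huzav*, *azlod*); -omo when the stem ends in a vowel (*toa*, *varo*).
Since the final sound of *safa* is /a/ (a vowel), it takes -omo, giving *safaomo*.
*id* — final sound /d/ (a voiced consonant) → -e → *ide*.
*amevef* — final sound /f/ (a voiceless consonant) → -ko → *amevefko*.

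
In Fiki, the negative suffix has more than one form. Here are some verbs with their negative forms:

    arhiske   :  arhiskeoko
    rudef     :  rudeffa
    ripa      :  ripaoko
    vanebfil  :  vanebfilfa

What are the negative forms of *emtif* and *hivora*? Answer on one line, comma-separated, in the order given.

emtiffa, hivoraoko

The alternation tracks the final sound of the stem — -fa when the stem ends in a consonant (*rudef*, *vanebfil*); -oko when the stem ends in a vowel (*arhiske*, *ripa*).
The final sound of *emtif* is /f/, which is a consonant, so the suffix is -fa, giving *emtiffa*.
Since the final sound of *hivora* is /a/ (a vowel), it takes -oko, giving *hivoraoko*.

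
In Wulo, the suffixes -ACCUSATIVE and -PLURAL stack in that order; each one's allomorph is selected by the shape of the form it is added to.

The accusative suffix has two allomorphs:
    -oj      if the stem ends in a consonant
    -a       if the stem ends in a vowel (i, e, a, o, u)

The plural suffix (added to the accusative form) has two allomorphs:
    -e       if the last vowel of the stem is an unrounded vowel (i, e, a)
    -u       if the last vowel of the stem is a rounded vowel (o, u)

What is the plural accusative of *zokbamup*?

*zokbamup* — final sound /p/ (a consonant) → -oj → *zokbamupoj*.
The accusative form *zokbamupoj* — last vowel /o/ (a rounded vowel) → -u → *zokbamupoju*.

zokbamupoju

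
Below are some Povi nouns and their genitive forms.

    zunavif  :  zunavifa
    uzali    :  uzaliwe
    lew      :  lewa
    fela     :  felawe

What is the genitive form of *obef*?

The alternation tracks the final sound of the stem — -a when the stem ends in a consonant (*zunavif*, *lew*); -we when the stem ends in a vowel (*uzali*, *fela*).
*obef*: final sound = /f/, a consonant → -a → *obefa*.

obefa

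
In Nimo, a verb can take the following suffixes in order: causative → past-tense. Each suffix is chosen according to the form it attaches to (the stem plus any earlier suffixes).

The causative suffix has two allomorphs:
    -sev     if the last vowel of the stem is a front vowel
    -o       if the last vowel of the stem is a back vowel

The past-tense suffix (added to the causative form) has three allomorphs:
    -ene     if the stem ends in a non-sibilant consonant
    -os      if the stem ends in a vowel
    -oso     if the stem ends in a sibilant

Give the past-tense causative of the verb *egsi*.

*egsi* — last vowel /i/ (a front vowel) → -sev → *egsisev*.
The final sound of the causative form *egsisev* is /v/, which is a non-sibilant consonant, so the past-tense suffix is -ene, giving *egsisevene*.

egsisevene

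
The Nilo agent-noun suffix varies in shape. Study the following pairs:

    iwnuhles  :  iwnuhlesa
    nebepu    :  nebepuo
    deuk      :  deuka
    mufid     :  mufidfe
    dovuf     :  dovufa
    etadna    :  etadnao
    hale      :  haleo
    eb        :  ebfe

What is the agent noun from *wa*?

wao

The alternation tracks the final sound of the stem — -a when the stem ends in a voiceless consonant (*iwnuhles*, *deuk*, *dovuf*); -fe when the stem ends in a voiced consonant (*mufid*, *eb*); -o when the stem ends in a vowel (*nebepu*, *etadna*, *hale*).
*wa*: final sound = /a/, a vowel → -o → *wao*.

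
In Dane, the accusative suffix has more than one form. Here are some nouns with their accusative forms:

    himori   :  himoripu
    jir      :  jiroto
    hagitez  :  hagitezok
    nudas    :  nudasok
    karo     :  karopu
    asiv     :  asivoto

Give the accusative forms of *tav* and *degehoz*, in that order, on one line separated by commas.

Looking at the final sound of each stem: -ok when the stem ends in a sibilant (*hagitez*, *nudas*); -oto when the stem ends in a non-sibilant consonant (*jir*, *asiv*); -pu when the stem ends in a vowel (*himori*, *karo*).
*tav*: final sound = /v/, a non-sibilant consonant → -oto → *tavoto*.
*degehoz*: final sound = /z/, a sibilant → -ok → *degehozok*.

tavoto, degehozok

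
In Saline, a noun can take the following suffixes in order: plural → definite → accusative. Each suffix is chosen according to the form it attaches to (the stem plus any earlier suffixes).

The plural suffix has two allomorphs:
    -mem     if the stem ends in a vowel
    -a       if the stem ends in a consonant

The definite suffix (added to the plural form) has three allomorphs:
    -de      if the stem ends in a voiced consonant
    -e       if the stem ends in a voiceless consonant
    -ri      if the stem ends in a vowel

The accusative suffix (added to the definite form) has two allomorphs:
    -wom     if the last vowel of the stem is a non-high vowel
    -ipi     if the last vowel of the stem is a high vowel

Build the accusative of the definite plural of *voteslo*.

The final sound of *voteslo* is /o/, which is a vowel, so the plural suffix is -mem, giving *voteslomem*.
The final sound of the plural form *voteslomem* is /m/, which is a voiced consonant, so the definite suffix is -de, giving *voteslomemde*.
Since the last vowel of the definite form *voteslomemde* is /e/ (a non-high vowel), it takes -wom, giving *voteslomemdewom*.

voteslomemdewom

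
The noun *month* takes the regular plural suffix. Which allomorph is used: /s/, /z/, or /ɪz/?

The stem *month* ends in a voiceless non-sibilant consonant.
The plural suffix surfaces as /ɪz/ after sibilants, /s/ after other voiceless consonants, and /z/ after other voiced sounds.
So the plural -s on *month* is pronounced /s/.

/s/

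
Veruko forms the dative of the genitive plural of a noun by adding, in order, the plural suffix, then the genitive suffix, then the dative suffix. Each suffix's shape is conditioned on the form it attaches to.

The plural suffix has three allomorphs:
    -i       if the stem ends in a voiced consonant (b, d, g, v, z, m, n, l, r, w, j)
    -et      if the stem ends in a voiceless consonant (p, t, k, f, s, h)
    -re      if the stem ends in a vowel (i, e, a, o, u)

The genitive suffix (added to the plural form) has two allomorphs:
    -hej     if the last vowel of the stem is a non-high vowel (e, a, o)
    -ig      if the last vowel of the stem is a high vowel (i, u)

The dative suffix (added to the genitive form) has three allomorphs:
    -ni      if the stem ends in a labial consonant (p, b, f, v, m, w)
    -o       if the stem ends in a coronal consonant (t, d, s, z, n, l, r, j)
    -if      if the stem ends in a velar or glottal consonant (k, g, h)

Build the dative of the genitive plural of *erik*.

The final sound of *erik* is /k/, which is a voiceless consonant, so the plural suffix is -et, giving *eriket*.
The plural form *eriket*: last vowel = /e/, a non-high vowel → -hej → *erikethej*.
The genitive form *erikethej* — final consonant /j/ (coronal) → -o → *erikethejo*.

erikethejo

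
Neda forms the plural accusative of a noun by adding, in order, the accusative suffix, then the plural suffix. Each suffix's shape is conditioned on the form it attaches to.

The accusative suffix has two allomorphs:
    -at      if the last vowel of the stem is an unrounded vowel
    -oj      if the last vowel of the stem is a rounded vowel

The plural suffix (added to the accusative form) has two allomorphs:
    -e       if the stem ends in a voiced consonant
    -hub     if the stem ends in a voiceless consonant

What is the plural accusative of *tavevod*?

Since the last vowel of *tavevod* is /o/ (a rounded vowel), it takes -oj, giving *tavevodoj*.
The final consonant of the accusative form *tavevodoj* is /j/, which is voiced, so the plural suffix is -e, giving *tavevodoje*.

tavevodoje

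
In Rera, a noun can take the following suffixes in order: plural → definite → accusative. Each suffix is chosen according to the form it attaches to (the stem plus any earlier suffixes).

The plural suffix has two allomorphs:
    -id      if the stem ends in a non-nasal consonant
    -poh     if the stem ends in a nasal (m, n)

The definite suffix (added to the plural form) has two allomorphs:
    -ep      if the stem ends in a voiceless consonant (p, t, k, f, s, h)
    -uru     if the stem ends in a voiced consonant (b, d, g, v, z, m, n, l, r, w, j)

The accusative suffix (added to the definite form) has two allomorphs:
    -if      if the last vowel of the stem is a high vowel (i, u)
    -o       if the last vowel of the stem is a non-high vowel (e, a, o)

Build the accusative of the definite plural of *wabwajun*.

wabwajunpohepo

*wabwajun*: final consonant = /n/, a nasal → -poh → *wabwajunpoh*.
Since the final consonant of the plural form *wabwajunpoh* is /h/ (voiceless), it takes -ep, giving *wabwajunpohep*.
Since the last vowel of the definite form *wabwajunpohep* is /e/ (a non-high vowel), it takes -o, giving *wabwajunpohepo*.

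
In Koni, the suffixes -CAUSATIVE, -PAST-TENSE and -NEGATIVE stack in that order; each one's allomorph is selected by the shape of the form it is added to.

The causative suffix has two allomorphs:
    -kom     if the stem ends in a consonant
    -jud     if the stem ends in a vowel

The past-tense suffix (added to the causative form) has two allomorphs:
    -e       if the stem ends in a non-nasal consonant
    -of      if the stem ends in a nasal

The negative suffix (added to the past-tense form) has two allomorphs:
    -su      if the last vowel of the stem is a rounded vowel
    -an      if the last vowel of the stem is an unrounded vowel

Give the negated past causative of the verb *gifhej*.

gifhejkomofsu

*gifhej* — final sound /j/ (a consonant) → -kom → *gifhejkom*.
Since the final consonant of the causative form *gifhejkom* is /m/ (a nasal), it takes -of, giving *gifhejkomof*.
The past-tense form *gifhejkomof* — last vowel /o/ (a rounded vowel) → -su → *gifhejkomofsu*.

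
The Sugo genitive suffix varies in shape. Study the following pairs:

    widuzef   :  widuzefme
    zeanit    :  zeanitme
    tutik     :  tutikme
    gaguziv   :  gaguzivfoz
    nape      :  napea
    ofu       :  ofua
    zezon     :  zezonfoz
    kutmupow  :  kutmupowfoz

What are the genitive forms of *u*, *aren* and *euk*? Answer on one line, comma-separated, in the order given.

The suffix is conditioned by the final sound: -me when the stem ends in a voiceless consonant (*widuzef*, *zeanit*, *tutik*); -foz when the stem ends in a voiced consonant (*gaguziv*, *zezon*, *kutmupow*); -a when the stem ends in a vowel (*nape*, *ofu*).
The final sound of *u* is /u/, which is a vowel, so the suffix is -a, giving *ua*.
Since the final sound of *aren* is /n/ (a voiced consonant), it takes -foz, giving *arenfoz*.
Since the final sound of *euk* is /k/ (a voiceless consonant), it takes -me, giving *eukme*.

ua, arenfoz, eukme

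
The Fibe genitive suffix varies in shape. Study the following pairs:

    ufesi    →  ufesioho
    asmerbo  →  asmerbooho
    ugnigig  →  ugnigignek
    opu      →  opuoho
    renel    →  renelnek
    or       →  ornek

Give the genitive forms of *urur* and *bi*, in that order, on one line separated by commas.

The pattern is consonant vs. vowel: -nek when the stem ends in a consonant (*ugnigig*, *renel*, *or*); -oho when the stem ends in a vowel (*ufesi*, *asmerbo*, *opu*).
*urur*: final sound = /r/, a consonant → -nek → *ururnek*.
*bi*: final sound = /i/, a vowel → -oho → *bioho*.

ururnek, bioho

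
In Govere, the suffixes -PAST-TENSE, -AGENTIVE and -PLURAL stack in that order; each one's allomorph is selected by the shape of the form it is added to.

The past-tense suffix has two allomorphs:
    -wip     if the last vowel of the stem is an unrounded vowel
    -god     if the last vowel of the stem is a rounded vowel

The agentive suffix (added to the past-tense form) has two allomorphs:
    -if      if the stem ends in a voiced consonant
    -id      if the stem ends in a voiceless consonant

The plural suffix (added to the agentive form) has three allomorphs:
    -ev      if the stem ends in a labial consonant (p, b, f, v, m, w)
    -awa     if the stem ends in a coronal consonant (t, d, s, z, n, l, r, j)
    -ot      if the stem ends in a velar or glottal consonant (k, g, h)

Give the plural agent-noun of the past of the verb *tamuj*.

tamujgodifev

*tamuj*: last vowel = /u/, a rounded vowel → -god → *tamujgod*.
The past-tense form *tamujgod*: final consonant = /d/, voiced → -if → *tamujgodif*.
Since the final consonant of the agentive form *tamujgodif* is /f/ (labial), it takes -ev, giving *tamujgodifev*.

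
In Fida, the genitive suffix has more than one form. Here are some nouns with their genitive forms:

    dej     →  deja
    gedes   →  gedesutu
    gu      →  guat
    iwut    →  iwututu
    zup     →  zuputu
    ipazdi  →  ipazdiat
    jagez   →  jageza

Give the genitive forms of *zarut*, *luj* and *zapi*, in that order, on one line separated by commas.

zarututu, luja, zapiat

The pattern is voicing of the final sound: -utu when the stem ends in a voiceless consonant (*gedes*, *iwut*, *zup*); -a when the stem ends in a voiced consonant (*dej*, *jagez*); -at when the stem ends in a vowel (*gu*, *ipazdi*).
*zarut*: final sound = /t/, a voiceless consonant → -utu → *zarututu*.
*luj* — final sound /j/ (a voiced consonant) → -a → *luja*.
Since the final sound of *zapi* is /i/ (a vowel), it takes -at, giving *zapiat*.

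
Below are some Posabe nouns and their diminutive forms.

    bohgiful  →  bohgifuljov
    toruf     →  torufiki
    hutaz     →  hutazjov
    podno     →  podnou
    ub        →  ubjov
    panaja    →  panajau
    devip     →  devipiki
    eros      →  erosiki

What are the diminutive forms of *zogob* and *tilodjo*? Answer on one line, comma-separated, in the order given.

zogobjov, tilodjou

The alternation tracks the final sound of the stem — -iki when the stem ends in a voiceless consonant (*toruf*, *devip*, *eros*); -jov when the stem ends in a voiced consonant (*bohgiful*, *hutaz*, *ub*); -u when the stem ends in a vowel (*podno*, *panaja*).
*zogob*: final sound = /b/, a voiced consonant → -jov → *zogobjov*.
*tilodjo* — final sound /o/ (a vowel) → -u → *tilodjou*.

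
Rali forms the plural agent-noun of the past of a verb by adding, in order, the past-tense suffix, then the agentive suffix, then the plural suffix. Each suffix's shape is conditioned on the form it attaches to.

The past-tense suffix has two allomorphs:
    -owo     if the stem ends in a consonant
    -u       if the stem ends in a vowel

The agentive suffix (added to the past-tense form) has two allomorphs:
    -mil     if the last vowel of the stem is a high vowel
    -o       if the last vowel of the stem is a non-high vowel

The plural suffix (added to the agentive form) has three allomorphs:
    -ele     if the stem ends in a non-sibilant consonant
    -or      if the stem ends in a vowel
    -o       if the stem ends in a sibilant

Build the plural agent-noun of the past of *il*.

*il*: final sound = /l/, a consonant → -owo → *ilowo*.
Since the last vowel of the past-tense form *ilowo* is /o/ (a non-high vowel), it takes -o, giving *ilowoo*.
The final sound of the agentive form *ilowoo* is /o/, which is a vowel, so the plural suffix is -or, giving *ilowooor*.

ilowooor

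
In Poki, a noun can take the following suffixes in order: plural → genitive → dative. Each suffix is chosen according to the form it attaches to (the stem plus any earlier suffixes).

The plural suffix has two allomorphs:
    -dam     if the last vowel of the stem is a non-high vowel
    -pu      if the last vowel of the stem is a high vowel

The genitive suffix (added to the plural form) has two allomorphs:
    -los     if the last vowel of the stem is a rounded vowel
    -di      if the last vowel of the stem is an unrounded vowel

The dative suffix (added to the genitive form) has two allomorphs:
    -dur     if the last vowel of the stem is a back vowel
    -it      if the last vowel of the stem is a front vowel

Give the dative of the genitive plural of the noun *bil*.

bilpulosdur

*bil*: last vowel = /i/, a high vowel → -pu → *bilpu*.
The plural form *bilpu*: last vowel = /u/, a rounded vowel → -los → *bilpulos*.
The genitive form *bilpulos*: last vowel = /o/, a back vowel → -dur → *bilpulosdur*.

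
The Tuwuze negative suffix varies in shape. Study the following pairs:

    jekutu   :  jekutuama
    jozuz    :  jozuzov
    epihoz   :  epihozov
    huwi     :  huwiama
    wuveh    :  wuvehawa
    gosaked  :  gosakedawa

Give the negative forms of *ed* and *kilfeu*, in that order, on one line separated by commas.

The alternation tracks the final sound of the stem — -ov when the stem ends in a sibilant (*jozuz*, *epihoz*); -awa when the stem ends in a non-sibilant consonant (*wuveh*, *gosaked*); -ama when the stem ends in a vowel (*jekutu*, *huwi*).
Since the final sound of *ed* is /d/ (a non-sibilant consonant), it takes -awa, giving *edawa*.
*kilfeu*: final sound = /u/, a vowel → -ama → *kilfeuama*.

edawa, kilfeuama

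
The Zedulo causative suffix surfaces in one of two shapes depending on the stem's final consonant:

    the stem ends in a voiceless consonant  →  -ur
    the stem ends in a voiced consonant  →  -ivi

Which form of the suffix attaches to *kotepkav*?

*kotepkav* — final consonant /v/ (voiced) → -ivi.

-ivi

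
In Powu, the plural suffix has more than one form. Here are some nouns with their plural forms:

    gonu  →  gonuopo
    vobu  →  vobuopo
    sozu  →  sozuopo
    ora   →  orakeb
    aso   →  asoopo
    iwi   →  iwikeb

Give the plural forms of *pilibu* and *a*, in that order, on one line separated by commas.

pilibuopo, akeb

The alternation tracks the last vowel of the stem — -opo when the last vowel of the stem is a rounded vowel (*gonu*, *vobu*, *sozu*, *aso*); -keb when the last vowel of the stem is an unrounded vowel (*ora*, *iwi*).
*pilibu*: last vowel = /u/, a rounded vowel → -opo → *pilibuopo*.
Since the last vowel of *a* is /a/ (an unrounded vowel), it takes -keb, giving *akeb*.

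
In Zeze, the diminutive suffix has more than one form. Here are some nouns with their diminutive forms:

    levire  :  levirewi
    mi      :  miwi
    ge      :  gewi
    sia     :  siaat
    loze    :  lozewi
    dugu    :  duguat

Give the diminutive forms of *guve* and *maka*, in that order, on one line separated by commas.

guvewi, makaat

The suffix is conditioned by the last vowel: -wi when the last vowel of the stem is a front vowel (*levire*, *mi*, *ge*, *loze*); -at when the last vowel of the stem is a back vowel (*sia*, *dugu*).
*guve* — last vowel /e/ (a front vowel) → -wi → *guvewi*.
*maka*: last vowel = /a/, a back vowel → -at → *makaat*.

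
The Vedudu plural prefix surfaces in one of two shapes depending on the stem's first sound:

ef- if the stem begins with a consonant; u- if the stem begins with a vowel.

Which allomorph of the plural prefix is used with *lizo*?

ef-

*lizo* — first sound /l/ (a consonant) → ef-.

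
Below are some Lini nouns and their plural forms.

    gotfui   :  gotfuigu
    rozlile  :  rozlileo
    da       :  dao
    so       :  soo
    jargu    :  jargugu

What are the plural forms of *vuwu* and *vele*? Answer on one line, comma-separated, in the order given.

vuwugu, veleo

The alternation tracks the last vowel of the stem — -gu when the last vowel of the stem is a high vowel (*gotfui*, *jargu*); -o when the last vowel of the stem is a non-high vowel (*rozlile*, *da*, *so*).
*vuwu* — last vowel /u/ (a high vowel) → -gu → *vuwugu*.
The last vowel of *vele* is /e/, which is a non-high vowel, so the suffix is -o, giving *veleo*.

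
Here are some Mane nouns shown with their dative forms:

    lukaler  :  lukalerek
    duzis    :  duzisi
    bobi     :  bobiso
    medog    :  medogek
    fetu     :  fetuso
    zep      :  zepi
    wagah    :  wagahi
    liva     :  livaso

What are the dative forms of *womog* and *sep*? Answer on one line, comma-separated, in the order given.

The pattern is voicing of the final sound: -i when the stem ends in a voiceless consonant (*duzis*, *zep*, *wagah*); -ek when the stem ends in a voiced consonant (*lukaler*, *medog*); -so when the stem ends in a vowel (*bobi*, *fetu*, *liva*).
The final sound of *womog* is /g/, which is a voiced consonant, so the suffix is -ek, giving *womogek*.
*sep*: final sound = /p/, a voiceless consonant → -i → *sepi*.

womogek, sepi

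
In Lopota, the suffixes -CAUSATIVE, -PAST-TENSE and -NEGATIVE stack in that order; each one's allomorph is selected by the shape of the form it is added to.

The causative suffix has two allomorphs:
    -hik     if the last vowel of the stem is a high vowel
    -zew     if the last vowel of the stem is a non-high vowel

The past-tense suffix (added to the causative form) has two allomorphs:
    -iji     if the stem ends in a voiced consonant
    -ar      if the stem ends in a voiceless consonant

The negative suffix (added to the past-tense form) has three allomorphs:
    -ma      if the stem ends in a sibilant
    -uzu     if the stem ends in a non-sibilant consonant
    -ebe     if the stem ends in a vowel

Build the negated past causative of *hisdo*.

Since the last vowel of *hisdo* is /o/ (a non-high vowel), it takes -zew, giving *hisdozew*.
Since the final consonant of the causative form *hisdozew* is /w/ (voiced), it takes -iji, giving *hisdozewiji*.
The past-tense form *hisdozewiji* — final sound /i/ (a vowel) → -ebe → *hisdozewijiebe*.

hisdozewijiebe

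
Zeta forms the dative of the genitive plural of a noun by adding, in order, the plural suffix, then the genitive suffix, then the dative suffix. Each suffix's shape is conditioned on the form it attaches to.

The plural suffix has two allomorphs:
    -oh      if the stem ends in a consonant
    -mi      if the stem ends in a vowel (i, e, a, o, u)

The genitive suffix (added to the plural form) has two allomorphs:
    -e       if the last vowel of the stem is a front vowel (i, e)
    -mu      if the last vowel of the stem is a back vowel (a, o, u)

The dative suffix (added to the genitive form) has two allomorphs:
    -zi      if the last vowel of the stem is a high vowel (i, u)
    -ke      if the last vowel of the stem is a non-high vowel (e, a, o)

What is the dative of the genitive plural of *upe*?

*upe*: final sound = /e/, a vowel → -mi → *upemi*.
The last vowel of the plural form *upemi* is /i/, which is a front vowel, so the genitive suffix is -e, giving *upemie*.
The genitive form *upemie* — last vowel /e/ (a non-high vowel) → -ke → *upemieke*.

upemieke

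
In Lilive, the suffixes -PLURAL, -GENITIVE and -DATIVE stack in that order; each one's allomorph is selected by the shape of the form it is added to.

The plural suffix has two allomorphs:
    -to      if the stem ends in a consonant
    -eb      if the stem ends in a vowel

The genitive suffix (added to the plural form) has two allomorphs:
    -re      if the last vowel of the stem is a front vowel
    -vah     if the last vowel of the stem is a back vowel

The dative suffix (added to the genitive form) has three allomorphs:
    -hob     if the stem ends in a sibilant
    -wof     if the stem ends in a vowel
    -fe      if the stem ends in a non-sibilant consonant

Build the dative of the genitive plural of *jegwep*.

jegweptovahfe

*jegwep*: final sound = /p/, a consonant → -to → *jegwepto*.
The last vowel of the plural form *jegwepto* is /o/, which is a back vowel, so the genitive suffix is -vah, giving *jegweptovah*.
The genitive form *jegweptovah* — final sound /h/ (a non-sibilant consonant) → -fe → *jegweptovahfe*.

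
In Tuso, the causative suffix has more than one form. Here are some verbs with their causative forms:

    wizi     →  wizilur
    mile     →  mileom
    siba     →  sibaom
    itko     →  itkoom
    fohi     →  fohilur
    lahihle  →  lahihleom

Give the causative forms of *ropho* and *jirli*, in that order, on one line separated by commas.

The suffix is conditioned by the last vowel: -lur when the last vowel of the stem is a high vowel (*wizi*, *fohi*); -om when the last vowel of the stem is a non-high vowel (*mile*, *siba*, *itko*, *lahihle*).
Since the last vowel of *ropho* is /o/ (a non-high vowel), it takes -om, giving *rophoom*.
Since the last vowel of *jirli* is /i/ (a high vowel), it takes -lur, giving *jirlilur*.

rophoom, jirlilur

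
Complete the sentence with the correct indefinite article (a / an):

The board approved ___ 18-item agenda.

The indefinite article is chosen by the initial *sound* of the following word, not its spelling.
The number *18* is spoken "eighteen", beginning with /ˌeɪˈtiːn/ — a vowel sound.
So the article is *an*: The board approved an 18-item agenda.

an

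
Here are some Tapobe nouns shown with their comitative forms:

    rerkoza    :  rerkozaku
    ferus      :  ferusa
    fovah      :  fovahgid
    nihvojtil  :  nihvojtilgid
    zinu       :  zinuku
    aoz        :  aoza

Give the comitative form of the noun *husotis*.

Looking at the final sound of each stem: -a when the stem ends in a sibilant (*ferus*, *aoz*); -gid when the stem ends in a non-sibilant consonant (*fovah*, *nihvojtil*); -ku when the stem ends in a vowel (*rerkoza*, *zinu*).
*husotis* — final sound /s/ (a sibilant) → -a → *husotisa*.

husotisa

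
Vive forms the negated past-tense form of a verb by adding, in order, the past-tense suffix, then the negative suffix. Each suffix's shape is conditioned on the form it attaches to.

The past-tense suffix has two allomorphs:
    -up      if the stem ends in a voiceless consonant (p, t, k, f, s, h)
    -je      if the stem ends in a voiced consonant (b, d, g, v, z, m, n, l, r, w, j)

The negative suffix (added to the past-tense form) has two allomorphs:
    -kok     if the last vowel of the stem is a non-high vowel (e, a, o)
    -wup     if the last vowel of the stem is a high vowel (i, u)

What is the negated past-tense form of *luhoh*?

The final consonant of *luhoh* is /h/, which is voiceless, so the past-tense suffix is -up, giving *luhohup*.
The last vowel of the past-tense form *luhohup* is /u/, which is a high vowel, so the negative suffix is -wup, giving *luhohupwup*.

luhohupwup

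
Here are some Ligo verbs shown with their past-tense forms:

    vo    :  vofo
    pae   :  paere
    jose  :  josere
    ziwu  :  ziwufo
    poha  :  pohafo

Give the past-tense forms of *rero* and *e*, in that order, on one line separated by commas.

rerofo, ere

The suffix is conditioned by the last vowel: -re when the last vowel of the stem is a front vowel (*pae*, *jose*); -fo when the last vowel of the stem is a back vowel (*vo*, *ziwu*, *poha*).
*rero* — last vowel /o/ (a back vowel) → -fo → *rerofo*.
The last vowel of *e* is /e/, which is a front vowel, so the suffix is -re, giving *ere*.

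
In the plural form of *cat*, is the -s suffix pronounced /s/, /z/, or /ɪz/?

The stem *cat* ends in a voiceless non-sibilant consonant.
The plural suffix surfaces as /ɪz/ after sibilants, /s/ after other voiceless consonants, and /z/ after other voiced sounds.
So the plural -s on *cat* is pronounced /s/.

/s/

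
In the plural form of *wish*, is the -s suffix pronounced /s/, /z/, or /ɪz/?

The stem *wish* ends in a sibilant (/s, z, ʃ, ʒ, tʃ, dʒ/).
The plural suffix surfaces as /ɪz/ after sibilants, /s/ after other voiceless consonants, and /z/ after other voiced sounds.
So the plural -s on *wish* is pronounced /ɪz/.

/ɪz/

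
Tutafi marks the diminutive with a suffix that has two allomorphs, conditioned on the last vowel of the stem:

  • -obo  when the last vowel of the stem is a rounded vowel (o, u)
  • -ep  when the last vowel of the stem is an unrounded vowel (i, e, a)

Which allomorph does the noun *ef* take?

-ep

Since the last vowel of *ef* is /e/ (an unrounded vowel), it takes -ep.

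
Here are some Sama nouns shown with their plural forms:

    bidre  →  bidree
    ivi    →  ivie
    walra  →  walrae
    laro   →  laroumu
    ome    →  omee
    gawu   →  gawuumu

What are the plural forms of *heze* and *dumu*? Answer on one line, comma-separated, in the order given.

The alternation tracks the last vowel of the stem — -umu when the last vowel of the stem is a rounded vowel (*laro*, *gawu*); -e when the last vowel of the stem is an unrounded vowel (*bidre*, *ivi*, *walra*, *ome*).
The last vowel of *heze* is /e/, which is an unrounded vowel, so the suffix is -e, giving *hezee*.
*dumu* — last vowel /u/ (a rounded vowel) → -umu → *dumuumu*.

hezee, dumuumu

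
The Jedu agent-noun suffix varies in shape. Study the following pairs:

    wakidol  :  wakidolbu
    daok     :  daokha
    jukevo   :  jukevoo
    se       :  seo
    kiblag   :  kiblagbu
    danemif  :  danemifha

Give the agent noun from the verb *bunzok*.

The alternation tracks the final sound of the stem — -ha when the stem ends in a voiceless consonant (*daok*, *danemif*); -bu when the stem ends in a voiced consonant (*wakidol*, *kiblag*); -o when the stem ends in a vowel (*jukevo*, *se*).
The final sound of *bunzok* is /k/, which is a voiceless consonant, so the suffix is -ha, giving *bunzokha*.

bunzokha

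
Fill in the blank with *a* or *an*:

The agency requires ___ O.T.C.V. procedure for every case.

The indefinite article is chosen by the initial *sound* of the following word, not its spelling.
The initialism *O.T.C.V.* is read letter by letter; the first letter, O, is pronounced /oʊ/, which begins with a vowel sound.
So the article is *an*: The agency requires an O.T.C.V. procedure for every case.

an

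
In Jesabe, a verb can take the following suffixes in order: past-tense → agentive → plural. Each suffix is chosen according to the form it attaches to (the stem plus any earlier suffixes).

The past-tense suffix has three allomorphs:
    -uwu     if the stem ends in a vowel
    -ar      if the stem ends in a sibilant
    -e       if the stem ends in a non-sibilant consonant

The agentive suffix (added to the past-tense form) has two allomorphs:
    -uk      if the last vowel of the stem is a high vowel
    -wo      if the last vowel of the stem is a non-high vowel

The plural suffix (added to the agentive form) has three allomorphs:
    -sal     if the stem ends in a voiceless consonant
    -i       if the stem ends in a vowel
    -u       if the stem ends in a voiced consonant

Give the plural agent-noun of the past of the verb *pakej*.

Since the final sound of *pakej* is /j/ (a non-sibilant consonant), it takes -e, giving *pakeje*.
The last vowel of the past-tense form *pakeje* is /e/, which is a non-high vowel, so the agentive suffix is -wo, giving *pakejewo*.
The agentive form *pakejewo* — final sound /o/ (a vowel) → -i → *pakejewoi*.

pakejewoi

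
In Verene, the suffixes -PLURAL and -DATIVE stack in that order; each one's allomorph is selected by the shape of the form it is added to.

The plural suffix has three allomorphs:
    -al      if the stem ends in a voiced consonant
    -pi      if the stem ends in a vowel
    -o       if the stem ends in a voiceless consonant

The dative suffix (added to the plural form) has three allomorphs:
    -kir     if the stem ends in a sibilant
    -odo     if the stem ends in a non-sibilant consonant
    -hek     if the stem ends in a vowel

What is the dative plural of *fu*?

The final sound of *fu* is /u/, which is a vowel, so the plural suffix is -pi, giving *fupi*.
The final sound of the plural form *fupi* is /i/, which is a vowel, so the dative suffix is -hek, giving *fupihek*.

fupihek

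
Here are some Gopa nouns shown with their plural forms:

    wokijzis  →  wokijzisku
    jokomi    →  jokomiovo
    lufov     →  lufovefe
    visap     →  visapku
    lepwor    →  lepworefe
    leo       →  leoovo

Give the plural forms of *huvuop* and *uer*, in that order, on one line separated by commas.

The alternation tracks the final sound of the stem — -ku when the stem ends in a voiceless consonant (*wokijzis*, *visap*); -efe when the stem ends in a voiced consonant (*lufov*, *lepwor*); -ovo when the stem ends in a vowel (*jokomi*, *leo*).
Since the final sound of *huvuop* is /p/ (a voiceless consonant), it takes -ku, giving *huvuopku*.
*uer*: final sound = /r/, a voiced consonant → -efe → *uerefe*.

huvuopku, uerefe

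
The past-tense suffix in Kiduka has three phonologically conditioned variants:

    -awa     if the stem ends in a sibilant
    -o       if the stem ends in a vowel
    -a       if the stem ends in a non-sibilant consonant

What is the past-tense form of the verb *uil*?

uila

*uil*: final sound = /l/, a non-sibilant consonant → -a → *uila*.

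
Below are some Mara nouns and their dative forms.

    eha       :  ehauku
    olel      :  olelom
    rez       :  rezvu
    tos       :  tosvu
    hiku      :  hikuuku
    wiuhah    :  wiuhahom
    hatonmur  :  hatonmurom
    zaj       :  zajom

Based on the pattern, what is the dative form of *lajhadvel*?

The alternation tracks the final sound of the stem — -vu when the stem ends in a sibilant (*rez*, *tos*); -om when the stem ends in a non-sibilant consonant (*olel*, *wiuhah*, *hatonmur*, *zaj*); -uku when the stem ends in a vowel (*eha*, *hiku*).
The final sound of *lajhadvel* is /l/, which is a non-sibilant consonant, so the suffix is -om, giving *lajhadvelom*.

lajhadvelom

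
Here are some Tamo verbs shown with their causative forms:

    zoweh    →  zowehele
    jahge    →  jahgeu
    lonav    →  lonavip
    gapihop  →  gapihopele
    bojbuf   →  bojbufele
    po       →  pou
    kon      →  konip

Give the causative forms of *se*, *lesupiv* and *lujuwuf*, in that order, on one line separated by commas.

seu, lesupivip, lujuwufele

Looking at the final sound of each stem: -ele when the stem ends in a voiceless consonant (*zoweh*, *gapihop*, *bojbuf*); -ip when the stem ends in a voiced consonant (*lonav*, *kon*); -u when the stem ends in a vowel (*jahge*, *po*).
*se* — final sound /e/ (a vowel) → -u → *seu*.
Since the final sound of *lesupiv* is /v/ (a voiced consonant), it takes -ip, giving *lesupivip*.
The final sound of *lujuwuf* is /f/, which is a voiceless consonant, so the suffix is -ele, giving *lujuwufele*.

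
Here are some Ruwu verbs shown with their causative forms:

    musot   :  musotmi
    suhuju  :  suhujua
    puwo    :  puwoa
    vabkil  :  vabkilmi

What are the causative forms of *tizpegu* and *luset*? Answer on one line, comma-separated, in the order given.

tizpegua, lusetmi

Looking at the final sound of each stem: -mi when the stem ends in a consonant (*musot*, *vabkil*); -a when the stem ends in a vowel (*suhuju*, *puwo*).
Since the final sound of *tizpegu* is /u/ (a vowel), it takes -a, giving *tizpegua*.
*luset* — final sound /t/ (a consonant) → -mi → *lusetmi*.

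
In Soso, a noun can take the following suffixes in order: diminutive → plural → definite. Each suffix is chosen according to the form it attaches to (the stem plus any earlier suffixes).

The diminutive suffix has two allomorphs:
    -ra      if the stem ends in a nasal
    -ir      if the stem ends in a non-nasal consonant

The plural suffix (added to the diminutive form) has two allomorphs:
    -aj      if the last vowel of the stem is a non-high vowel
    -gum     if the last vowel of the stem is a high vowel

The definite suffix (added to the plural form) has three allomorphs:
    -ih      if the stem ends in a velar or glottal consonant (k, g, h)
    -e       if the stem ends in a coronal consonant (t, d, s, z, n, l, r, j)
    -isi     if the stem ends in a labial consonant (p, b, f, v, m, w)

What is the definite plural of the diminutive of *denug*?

denugirgumisi

Since the final consonant of *denug* is /g/ (non-nasal), it takes -ir, giving *denugir*.
The diminutive form *denugir*: last vowel = /i/, a high vowel → -gum → *denugirgum*.
The final consonant of the plural form *denugirgum* is /m/, which is labial, so the definite suffix is -isi, giving *denugirgumisi*.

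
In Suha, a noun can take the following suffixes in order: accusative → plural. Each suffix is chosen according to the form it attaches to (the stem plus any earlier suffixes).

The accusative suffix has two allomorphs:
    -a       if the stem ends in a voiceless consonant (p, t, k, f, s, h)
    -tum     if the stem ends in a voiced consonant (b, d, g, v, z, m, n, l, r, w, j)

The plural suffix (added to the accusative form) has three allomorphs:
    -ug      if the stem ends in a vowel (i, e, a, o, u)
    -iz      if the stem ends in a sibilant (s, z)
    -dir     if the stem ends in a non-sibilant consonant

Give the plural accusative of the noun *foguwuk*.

*foguwuk* — final consonant /k/ (voiceless) → -a → *foguwuka*.
Since the final sound of the accusative form *foguwuka* is /a/ (a vowel), it takes -ug, giving *foguwukaug*.

foguwukaug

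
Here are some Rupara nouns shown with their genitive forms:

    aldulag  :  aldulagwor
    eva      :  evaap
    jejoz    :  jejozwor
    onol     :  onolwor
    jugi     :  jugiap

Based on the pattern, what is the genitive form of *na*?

naap

The alternation tracks the final sound of the stem — -wor when the stem ends in a consonant (*aldulag*, *jejoz*, *onol*); -ap when the stem ends in a vowel (*eva*, *jugi*).
The final sound of *na* is /a/, which is a vowel, so the suffix is -ap, giving *naap*.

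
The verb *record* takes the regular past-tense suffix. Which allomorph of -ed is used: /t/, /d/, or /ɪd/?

/ɪd/

The stem *record* ends in /t/ or /d/.
The -ed suffix is realized as /ɪd/ after /t, d/; as /t/ after other voiceless consonants; and as /d/ after other voiced sounds.
So -ed on *record* is pronounced /ɪd/.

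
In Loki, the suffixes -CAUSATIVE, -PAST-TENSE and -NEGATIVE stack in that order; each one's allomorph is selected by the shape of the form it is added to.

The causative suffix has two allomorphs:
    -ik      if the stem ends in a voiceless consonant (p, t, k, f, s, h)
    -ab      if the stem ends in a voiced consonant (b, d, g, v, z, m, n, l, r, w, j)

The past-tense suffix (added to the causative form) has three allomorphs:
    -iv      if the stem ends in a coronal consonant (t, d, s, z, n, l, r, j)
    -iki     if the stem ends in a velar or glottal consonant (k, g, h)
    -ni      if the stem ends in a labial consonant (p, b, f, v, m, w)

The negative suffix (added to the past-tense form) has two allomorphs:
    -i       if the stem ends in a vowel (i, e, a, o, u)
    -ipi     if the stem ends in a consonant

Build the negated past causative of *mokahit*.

*mokahit* — final consonant /t/ (voiceless) → -ik → *mokahitik*.
Since the final consonant of the causative form *mokahitik* is /k/ (velar/glottal), it takes -iki, giving *mokahitikiki*.
The past-tense form *mokahitikiki* — final sound /i/ (a vowel) → -i → *mokahitikikii*.

mokahitikikii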